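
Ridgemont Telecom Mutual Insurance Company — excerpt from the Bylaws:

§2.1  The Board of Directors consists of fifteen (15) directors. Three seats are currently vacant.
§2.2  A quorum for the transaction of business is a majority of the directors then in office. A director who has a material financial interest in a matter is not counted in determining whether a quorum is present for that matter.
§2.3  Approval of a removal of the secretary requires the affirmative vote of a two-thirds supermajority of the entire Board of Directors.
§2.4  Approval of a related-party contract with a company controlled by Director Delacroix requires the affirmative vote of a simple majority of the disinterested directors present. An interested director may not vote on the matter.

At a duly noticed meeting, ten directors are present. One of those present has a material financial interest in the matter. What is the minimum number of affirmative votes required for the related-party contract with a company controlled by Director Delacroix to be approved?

The related-party contract with a company controlled by Director Delacroix requires a majority of the disinterested directors present (10 − 1 = 9).
A majority of 9 is 5.

5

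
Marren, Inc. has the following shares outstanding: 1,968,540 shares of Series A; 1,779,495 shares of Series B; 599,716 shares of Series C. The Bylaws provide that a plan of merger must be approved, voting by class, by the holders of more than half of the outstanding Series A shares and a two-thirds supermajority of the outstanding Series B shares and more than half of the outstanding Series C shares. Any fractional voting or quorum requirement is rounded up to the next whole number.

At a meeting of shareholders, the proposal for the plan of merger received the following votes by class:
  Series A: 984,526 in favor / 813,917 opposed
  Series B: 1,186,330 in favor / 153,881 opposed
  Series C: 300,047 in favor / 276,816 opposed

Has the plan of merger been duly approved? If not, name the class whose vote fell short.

Approved — every class gave the required vote.

Series A: a majority of 1968540 is 984271; 984,271 required, 984,526 in favor — approved.
Series B: 2/3 of 1779495 = 1186330; 1,186,330 required, 1,186,330 in favor — approved.
Series C: a majority of 599716 is 299859; 299,859 required, 300,047 in favor — approved.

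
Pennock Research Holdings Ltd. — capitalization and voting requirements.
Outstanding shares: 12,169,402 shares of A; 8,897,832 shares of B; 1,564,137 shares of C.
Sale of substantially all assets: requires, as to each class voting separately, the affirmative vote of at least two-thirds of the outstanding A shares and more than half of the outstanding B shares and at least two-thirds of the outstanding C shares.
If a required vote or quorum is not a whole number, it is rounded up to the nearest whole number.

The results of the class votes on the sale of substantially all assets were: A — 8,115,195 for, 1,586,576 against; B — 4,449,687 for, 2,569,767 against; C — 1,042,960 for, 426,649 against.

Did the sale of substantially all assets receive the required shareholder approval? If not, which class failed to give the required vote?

Approved — every class gave the required vote.

A: 2/3 of 12169402 = 8112934.67, rounded up to 8112935; 8,112,935 required, 8,115,195 in favor — approved.
B: a majority of 8897832 is 4448917; 4,448,917 required, 4,449,687 in favor — approved.
C: 2/3 of 1564137 = 1042758; 1,042,758 required, 1,042,960 in favor — approved.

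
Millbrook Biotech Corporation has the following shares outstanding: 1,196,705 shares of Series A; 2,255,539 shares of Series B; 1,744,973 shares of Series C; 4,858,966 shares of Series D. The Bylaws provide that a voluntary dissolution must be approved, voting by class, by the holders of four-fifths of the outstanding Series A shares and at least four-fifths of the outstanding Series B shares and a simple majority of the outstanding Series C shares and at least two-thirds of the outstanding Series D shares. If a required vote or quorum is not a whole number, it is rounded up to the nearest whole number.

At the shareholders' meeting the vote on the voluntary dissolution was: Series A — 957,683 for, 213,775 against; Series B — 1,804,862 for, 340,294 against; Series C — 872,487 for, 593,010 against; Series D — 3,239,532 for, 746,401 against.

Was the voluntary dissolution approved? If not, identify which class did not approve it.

Approved — every class gave the required vote.

Series A: 4/5 of 1196705 = 957364; 957,364 required, 957,683 in favor — approved.
Series B: 4/5 of 2255539 = 1804431.20, rounded up to 1804432; 1,804,432 required, 1,804,862 in favor — approved.
Series C: a majority of 1744973 is 872487; 872,487 required, 872,487 in favor — approved.
Series D: 2/3 of 4858966 = 3239310.67, rounded up to 3239311; 3,239,311 required, 3,239,532 in favor — approved.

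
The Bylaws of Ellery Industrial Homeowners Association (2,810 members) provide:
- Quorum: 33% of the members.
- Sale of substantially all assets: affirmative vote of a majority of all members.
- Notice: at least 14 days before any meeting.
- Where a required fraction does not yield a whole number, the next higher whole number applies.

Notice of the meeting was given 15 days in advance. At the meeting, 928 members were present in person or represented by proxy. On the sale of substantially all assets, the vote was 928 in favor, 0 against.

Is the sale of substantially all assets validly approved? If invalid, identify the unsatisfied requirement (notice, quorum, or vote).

Notice: 15 days given; 14 required. Satisfied.
Quorum: 33% of 2,810 = 927.30, rounded up to 928; 928 present. Satisfied.
Vote: requires a majority of all members (2,810); a majority of 2810 is 1406, so 1,406 needed; 928 in favor. Not satisfied.

Invalid — vote requirement not satisfied.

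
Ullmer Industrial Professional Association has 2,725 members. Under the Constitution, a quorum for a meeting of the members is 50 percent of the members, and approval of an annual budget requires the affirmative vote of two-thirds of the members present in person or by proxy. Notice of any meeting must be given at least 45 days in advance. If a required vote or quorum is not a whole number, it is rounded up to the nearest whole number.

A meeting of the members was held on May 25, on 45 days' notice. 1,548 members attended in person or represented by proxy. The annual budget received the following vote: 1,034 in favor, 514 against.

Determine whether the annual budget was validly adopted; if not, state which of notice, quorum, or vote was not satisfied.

Notice: 45 days given; 45 required. Satisfied.
Quorum: 50% of 2,725 = 1,362.50, rounded up to 1,363; 1,548 present. Satisfied.
Vote: requires two-thirds of those present (1,548); 2/3 of 1548 = 1032, so 1,032 needed; 1,034 in favor. Satisfied.

Valid — all requirements satisfied.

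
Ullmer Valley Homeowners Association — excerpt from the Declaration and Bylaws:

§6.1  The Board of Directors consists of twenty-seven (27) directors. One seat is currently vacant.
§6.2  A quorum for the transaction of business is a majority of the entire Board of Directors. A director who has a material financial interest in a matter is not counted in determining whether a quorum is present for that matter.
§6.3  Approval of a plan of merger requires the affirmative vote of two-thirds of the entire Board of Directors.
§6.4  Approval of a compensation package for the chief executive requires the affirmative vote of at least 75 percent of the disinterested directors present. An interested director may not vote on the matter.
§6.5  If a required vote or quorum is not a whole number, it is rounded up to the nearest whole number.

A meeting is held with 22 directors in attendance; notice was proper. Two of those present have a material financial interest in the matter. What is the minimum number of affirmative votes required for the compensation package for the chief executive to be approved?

The compensation package for the chief executive requires three-fourths of the disinterested directors present (22 − 2 = 20).
3/4 of 20 = 15.

15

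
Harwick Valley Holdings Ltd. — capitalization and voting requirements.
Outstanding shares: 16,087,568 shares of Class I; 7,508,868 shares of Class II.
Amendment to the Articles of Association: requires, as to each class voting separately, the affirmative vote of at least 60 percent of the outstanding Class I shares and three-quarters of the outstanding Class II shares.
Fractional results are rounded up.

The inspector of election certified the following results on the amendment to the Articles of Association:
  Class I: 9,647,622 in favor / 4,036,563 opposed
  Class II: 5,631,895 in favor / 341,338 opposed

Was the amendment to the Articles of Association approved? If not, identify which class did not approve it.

Not approved — the Class I shares did not give the required vote.

Class I: 3/5 of 16087568 = 9652540.80, rounded up to 9652541; 9,652,541 required, 9,647,622 in favor — not approved.
Class II: 3/4 of 7508868 = 5631651; 5,631,651 required, 5,631,895 in favor — approved.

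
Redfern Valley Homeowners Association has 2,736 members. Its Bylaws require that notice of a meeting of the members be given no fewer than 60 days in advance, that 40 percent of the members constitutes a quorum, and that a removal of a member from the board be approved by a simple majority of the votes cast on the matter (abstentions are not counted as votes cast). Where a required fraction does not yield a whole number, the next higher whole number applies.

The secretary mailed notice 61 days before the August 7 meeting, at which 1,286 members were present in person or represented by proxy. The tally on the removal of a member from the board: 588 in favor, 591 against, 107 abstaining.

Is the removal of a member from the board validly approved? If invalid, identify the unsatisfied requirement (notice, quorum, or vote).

Invalid — vote requirement not satisfied.

Notice: 61 days given; 60 required. Satisfied.
Quorum: 40% of 2,736 = 1,094.40, rounded up to 1,095; 1,286 present. Satisfied.
Vote: requires a majority of the votes cast (1,286 − 107 abstaining = 1,179); a majority of 1179 is 590, so 590 needed; 588 in favor. Not satisfied.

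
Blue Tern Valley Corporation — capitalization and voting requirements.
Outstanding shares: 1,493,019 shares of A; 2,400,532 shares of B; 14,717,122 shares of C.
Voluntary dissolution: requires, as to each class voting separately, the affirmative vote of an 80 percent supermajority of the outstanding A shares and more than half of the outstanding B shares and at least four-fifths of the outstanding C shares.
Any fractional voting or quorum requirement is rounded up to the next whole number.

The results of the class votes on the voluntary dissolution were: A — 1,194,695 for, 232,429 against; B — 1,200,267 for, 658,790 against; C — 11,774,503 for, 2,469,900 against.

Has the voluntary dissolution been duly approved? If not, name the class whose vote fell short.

A: 4/5 of 1493019 = 1194415.20, rounded up to 1194416; 1,194,416 required, 1,194,695 in favor — approved.
B: a majority of 2400532 is 1200267; 1,200,267 required, 1,200,267 in favor — approved.
C: 4/5 of 14717122 = 11773697.60, rounded up to 11773698; 11,773,698 required, 11,774,503 in favor — approved.

Approved — every class gave the required vote.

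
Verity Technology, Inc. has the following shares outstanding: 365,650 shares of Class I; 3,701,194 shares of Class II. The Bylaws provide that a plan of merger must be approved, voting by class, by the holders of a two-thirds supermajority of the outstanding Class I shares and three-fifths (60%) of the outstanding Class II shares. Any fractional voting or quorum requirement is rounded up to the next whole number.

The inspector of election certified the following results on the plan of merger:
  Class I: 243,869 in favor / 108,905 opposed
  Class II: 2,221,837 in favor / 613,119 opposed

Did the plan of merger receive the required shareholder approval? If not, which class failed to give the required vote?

Approved — every class gave the required vote.

Class I: 2/3 of 365650 = 243766.67, rounded up to 243767; 243,767 required, 243,869 in favor — approved.
Class II: 3/5 of 3701194 = 2220716.40, rounded up to 2220717; 2,220,717 required, 2,221,837 in favor — approved.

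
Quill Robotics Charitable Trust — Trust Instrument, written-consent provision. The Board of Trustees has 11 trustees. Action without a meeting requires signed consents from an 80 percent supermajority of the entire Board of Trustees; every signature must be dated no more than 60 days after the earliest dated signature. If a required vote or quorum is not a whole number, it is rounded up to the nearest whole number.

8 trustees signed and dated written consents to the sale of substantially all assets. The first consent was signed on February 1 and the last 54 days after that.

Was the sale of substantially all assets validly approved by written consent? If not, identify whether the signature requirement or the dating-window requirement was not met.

Signatures required: an 80 percent supermajority of 11 — 4/5 of 11 = 8.80, rounded up to 9, so 9 needed; 8 signed. Insufficient.
Dating window: the latest signature is 54 days after the earliest; the limit is 60 days. Within the window.

Not effective — insufficient signatures.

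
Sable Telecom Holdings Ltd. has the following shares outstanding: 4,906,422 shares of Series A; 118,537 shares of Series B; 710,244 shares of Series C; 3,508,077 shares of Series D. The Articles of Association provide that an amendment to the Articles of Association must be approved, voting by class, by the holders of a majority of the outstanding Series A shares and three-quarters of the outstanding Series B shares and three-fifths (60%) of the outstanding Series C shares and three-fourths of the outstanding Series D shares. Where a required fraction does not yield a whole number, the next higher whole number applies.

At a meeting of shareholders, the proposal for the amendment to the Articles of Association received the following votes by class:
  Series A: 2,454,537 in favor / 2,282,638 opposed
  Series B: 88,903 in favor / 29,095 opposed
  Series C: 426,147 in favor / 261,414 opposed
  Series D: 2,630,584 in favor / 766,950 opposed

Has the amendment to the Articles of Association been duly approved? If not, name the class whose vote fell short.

Series A: a majority of 4906422 is 2453212; 2,453,212 required, 2,454,537 in favor — approved.
Series B: 3/4 of 118537 = 88902.75, rounded up to 88903; 88,903 required, 88,903 in favor — approved.
Series C: 3/5 of 710244 = 426146.40, rounded up to 426147; 426,147 required, 426,147 in favor — approved.
Series D: 3/4 of 3508077 = 2631057.75, rounded up to 2631058; 2,631,058 required, 2,630,584 in favor — not approved.

Not approved — the Series D shares did not give the required vote.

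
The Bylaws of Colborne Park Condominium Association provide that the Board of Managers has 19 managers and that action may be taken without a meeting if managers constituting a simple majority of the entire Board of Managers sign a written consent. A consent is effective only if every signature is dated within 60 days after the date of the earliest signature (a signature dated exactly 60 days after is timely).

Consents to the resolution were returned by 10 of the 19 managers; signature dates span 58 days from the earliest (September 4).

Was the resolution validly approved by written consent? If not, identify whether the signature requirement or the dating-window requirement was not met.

Signatures required: a simple majority of 19 — a majority of 19 is 10, so 10 needed; 10 signed. Sufficient.
Dating window: the latest signature is 58 days after the earliest; the limit is 60 days. Within the window.

Effective — both the signature and dating-window requirements are satisfied.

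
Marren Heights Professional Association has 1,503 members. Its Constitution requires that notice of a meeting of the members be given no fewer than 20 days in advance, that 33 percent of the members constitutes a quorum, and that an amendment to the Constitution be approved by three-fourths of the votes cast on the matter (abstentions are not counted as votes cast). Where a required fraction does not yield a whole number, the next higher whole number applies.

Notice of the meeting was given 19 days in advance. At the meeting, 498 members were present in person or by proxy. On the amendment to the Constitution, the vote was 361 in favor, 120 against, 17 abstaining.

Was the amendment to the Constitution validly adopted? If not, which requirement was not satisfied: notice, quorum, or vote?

Notice: 19 days given; 20 required. Not satisfied.
Quorum: 33% of 1,503 = 495.99, rounded up to 496; 498 present. Satisfied.
Vote: requires three-fourths of the votes cast (498 − 17 abstaining = 481); 3/4 of 481 = 360.75, rounded up to 361, so 361 needed; 361 in favor. Satisfied.

Invalid — notice requirement not satisfied.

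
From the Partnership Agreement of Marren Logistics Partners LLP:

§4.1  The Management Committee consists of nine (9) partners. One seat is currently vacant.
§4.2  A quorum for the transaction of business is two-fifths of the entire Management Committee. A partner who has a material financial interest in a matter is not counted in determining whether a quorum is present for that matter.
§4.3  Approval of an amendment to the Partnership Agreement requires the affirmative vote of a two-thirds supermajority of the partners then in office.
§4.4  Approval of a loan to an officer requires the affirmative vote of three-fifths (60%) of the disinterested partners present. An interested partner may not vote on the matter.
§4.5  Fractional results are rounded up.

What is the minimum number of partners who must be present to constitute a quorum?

4

2/5 of 9 = 3.60, rounded up to 4.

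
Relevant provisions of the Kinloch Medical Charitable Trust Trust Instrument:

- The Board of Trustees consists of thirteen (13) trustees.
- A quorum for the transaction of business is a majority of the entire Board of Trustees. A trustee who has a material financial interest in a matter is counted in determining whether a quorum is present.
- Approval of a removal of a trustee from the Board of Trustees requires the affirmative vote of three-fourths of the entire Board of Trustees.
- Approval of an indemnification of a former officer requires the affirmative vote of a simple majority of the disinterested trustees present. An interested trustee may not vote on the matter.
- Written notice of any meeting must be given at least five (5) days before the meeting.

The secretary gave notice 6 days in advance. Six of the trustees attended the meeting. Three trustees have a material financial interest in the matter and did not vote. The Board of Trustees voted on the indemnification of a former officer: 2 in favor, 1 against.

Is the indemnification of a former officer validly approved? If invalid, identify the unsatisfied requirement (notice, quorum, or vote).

Invalid — quorum requirement not satisfied.

Notice: 6 days given; 5 required (6 ≥ 5). Satisfied.
Quorum: 6 present (interested trustees count toward quorum); quorum is 7. Not satisfied.
Vote: the indemnification of a former officer requires a majority of the disinterested trustees present (6 − 3 = 3). A majority of 3 is 2, so 2 affirmative votes are needed; 2 voted in favor. Satisfied. (Moot — without a quorum no business can be validly transacted.)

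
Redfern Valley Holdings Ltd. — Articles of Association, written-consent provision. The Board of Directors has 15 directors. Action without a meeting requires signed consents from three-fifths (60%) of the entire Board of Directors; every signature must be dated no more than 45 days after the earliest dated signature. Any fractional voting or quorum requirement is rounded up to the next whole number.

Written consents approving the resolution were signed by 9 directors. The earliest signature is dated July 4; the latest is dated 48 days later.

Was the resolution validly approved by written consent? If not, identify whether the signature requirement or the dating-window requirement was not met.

Not effective — dating-window requirement not satisfied.

Signatures required: three-fifths (60%) of 15 — 3/5 of 15 = 9, so 9 needed; 9 signed. Sufficient.
Dating window: the latest signature is 48 days after the earliest; the limit is 45 days. Outside the window.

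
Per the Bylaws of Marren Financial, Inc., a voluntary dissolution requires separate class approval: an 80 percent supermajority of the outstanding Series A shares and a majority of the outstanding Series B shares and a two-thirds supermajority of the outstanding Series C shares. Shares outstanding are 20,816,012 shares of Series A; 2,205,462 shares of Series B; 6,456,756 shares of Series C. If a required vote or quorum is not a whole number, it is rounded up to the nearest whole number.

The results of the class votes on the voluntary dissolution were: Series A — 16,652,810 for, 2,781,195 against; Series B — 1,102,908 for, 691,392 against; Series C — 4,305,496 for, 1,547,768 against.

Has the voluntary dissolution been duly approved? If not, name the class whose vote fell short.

Series A: 4/5 of 20816012 = 16652809.60, rounded up to 16652810; 16,652,810 required, 16,652,810 in favor — approved.
Series B: a majority of 2205462 is 1102732; 1,102,732 required, 1,102,908 in favor — approved.
Series C: 2/3 of 6456756 = 4304504; 4,304,504 required, 4,305,496 in favor — approved.

Approved — every class gave the required vote.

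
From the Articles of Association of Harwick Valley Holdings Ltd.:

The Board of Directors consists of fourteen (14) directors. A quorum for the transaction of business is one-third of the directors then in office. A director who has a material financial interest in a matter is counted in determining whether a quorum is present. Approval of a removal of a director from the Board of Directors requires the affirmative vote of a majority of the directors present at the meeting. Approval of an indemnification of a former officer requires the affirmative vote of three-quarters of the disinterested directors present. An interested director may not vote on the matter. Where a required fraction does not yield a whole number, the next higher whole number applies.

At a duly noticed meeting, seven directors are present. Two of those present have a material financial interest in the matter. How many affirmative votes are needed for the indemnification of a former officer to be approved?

4

The indemnification of a former officer requires three-fourths of the disinterested directors present (7 − 2 = 5).
3/4 of 5 = 3.75, rounded up to 4.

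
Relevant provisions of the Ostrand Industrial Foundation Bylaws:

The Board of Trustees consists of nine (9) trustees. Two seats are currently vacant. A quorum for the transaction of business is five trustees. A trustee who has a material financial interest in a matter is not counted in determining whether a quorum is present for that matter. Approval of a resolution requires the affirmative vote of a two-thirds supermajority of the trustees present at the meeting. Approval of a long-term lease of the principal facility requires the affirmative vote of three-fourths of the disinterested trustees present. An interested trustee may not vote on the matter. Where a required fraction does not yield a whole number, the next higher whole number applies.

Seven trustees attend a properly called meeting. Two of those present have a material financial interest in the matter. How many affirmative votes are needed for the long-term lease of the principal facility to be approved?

4

The long-term lease of the principal facility requires three-fourths of the disinterested trustees present (7 − 2 = 5).
3/4 of 5 = 3.75, rounded up to 4.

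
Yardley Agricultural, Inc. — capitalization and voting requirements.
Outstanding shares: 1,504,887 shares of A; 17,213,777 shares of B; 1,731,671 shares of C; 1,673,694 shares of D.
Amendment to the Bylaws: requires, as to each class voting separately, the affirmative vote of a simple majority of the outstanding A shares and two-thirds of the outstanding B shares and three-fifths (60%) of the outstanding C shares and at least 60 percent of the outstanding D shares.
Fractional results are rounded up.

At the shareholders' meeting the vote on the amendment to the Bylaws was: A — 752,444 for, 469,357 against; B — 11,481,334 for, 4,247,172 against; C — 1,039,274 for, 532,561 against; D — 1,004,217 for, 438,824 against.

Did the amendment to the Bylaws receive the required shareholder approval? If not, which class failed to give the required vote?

Approved — every class gave the required vote.

A: a majority of 1504887 is 752444; 752,444 required, 752,444 in favor — approved.
B: 2/3 of 17213777 = 11475851.33, rounded up to 11475852; 11,475,852 required, 11,481,334 in favor — approved.
C: 3/5 of 1731671 = 1039002.60, rounded up to 1039003; 1,039,003 required, 1,039,274 in favor — approved.
D: 3/5 of 1673694 = 1004216.40, rounded up to 1004217; 1,004,217 required, 1,004,217 in favor — approved.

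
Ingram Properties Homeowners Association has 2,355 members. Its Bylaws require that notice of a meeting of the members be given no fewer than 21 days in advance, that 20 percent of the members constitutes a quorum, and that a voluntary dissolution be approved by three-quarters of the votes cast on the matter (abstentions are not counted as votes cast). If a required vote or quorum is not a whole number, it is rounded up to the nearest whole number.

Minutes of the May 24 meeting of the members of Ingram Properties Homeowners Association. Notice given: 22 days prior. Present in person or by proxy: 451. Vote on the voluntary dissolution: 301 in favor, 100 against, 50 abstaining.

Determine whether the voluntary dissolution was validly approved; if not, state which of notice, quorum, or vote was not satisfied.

Notice: 22 days given; 21 required. Satisfied.
Quorum: 20% of 2,355 = 471; 451 present. Not satisfied.
Vote: requires three-fourths of the votes cast (451 − 50 abstaining = 401); 3/4 of 401 = 300.75, rounded up to 301, so 301 needed; 301 in favor. Satisfied.

Invalid — quorum requirement not satisfied.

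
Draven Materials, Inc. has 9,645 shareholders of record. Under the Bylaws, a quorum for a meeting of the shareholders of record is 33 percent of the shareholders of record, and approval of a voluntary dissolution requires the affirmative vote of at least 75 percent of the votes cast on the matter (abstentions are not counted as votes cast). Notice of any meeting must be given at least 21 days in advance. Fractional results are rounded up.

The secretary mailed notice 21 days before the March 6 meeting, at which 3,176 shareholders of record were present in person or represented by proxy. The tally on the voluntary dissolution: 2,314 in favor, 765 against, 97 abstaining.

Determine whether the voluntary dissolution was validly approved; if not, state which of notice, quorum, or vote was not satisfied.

Invalid — quorum requirement not satisfied.

Notice: 21 days given; 21 required. Satisfied.
Quorum: 33% of 9,645 = 3,182.85, rounded up to 3,183; 3,176 present. Not satisfied.
Vote: requires three-fourths of the votes cast (3,176 − 97 abstaining = 3,079); 3/4 of 3079 = 2309.25, rounded up to 2310, so 2,310 needed; 2,314 in favor. Satisfied.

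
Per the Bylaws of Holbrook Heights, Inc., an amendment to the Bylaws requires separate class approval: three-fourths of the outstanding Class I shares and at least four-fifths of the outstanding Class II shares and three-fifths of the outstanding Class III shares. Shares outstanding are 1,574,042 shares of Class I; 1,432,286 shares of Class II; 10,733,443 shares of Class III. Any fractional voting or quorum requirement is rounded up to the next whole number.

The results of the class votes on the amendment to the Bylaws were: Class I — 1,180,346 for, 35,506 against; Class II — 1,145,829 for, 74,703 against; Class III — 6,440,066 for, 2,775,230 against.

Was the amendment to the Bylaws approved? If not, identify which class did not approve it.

Class I: 3/4 of 1574042 = 1180531.50, rounded up to 1180532; 1,180,532 required, 1,180,346 in favor — not approved.
Class II: 4/5 of 1432286 = 1145828.80, rounded up to 1145829; 1,145,829 required, 1,145,829 in favor — approved.
Class III: 3/5 of 10733443 = 6440065.80, rounded up to 6440066; 6,440,066 required, 6,440,066 in favor — approved.

Not approved — the Class I shares did not give the required vote.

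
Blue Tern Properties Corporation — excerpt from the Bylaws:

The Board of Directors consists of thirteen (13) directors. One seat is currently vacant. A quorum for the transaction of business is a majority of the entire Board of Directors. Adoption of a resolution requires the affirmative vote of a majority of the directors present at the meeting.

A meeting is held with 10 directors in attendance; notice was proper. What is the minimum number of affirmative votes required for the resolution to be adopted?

The resolution requires a majority of the directors present (10).
A majority of 10 is 6.

6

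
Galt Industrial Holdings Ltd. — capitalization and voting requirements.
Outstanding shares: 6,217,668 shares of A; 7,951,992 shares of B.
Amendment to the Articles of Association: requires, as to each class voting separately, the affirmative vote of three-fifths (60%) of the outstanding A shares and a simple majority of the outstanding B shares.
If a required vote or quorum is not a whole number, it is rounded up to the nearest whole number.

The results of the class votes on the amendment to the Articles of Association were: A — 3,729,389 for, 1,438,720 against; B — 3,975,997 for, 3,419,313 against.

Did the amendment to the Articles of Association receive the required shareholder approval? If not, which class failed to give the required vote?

A: 3/5 of 6217668 = 3730600.80, rounded up to 3730601; 3,730,601 required, 3,729,389 in favor — not approved.
B: a majority of 7951992 is 3975997; 3,975,997 required, 3,975,997 in favor — approved.

Not approved — the A shares did not give the required vote.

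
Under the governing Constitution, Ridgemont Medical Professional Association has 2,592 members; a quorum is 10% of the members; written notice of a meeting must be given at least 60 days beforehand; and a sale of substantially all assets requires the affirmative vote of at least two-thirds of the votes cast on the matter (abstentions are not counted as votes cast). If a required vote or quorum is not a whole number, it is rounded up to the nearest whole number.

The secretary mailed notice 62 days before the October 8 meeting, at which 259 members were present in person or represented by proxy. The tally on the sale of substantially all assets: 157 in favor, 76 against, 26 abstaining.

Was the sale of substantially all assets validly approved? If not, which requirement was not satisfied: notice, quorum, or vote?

Notice: 62 days given; 60 required. Satisfied.
Quorum: 10% of 2,592 = 259.20, rounded up to 260; 259 present. Not satisfied.
Vote: requires two-thirds of the votes cast (259 − 26 abstaining = 233); 2/3 of 233 = 155.33, rounded up to 156, so 156 needed; 157 in favor. Satisfied.

Invalid — quorum requirement not satisfied.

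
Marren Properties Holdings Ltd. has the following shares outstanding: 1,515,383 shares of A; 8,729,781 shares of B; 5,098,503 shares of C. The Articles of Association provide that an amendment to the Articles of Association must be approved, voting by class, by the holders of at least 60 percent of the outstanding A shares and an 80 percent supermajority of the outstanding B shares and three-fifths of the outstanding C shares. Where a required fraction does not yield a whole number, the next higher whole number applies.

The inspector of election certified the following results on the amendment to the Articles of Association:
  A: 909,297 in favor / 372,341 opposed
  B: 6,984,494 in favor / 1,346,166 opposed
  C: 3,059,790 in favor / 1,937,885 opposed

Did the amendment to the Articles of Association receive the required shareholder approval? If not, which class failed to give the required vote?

A: 3/5 of 1515383 = 909229.80, rounded up to 909230; 909,230 required, 909,297 in favor — approved.
B: 4/5 of 8729781 = 6983824.80, rounded up to 6983825; 6,983,825 required, 6,984,494 in favor — approved.
C: 3/5 of 5098503 = 3059101.80, rounded up to 3059102; 3,059,102 required, 3,059,790 in favor — approved.

Approved — every class gave the required vote.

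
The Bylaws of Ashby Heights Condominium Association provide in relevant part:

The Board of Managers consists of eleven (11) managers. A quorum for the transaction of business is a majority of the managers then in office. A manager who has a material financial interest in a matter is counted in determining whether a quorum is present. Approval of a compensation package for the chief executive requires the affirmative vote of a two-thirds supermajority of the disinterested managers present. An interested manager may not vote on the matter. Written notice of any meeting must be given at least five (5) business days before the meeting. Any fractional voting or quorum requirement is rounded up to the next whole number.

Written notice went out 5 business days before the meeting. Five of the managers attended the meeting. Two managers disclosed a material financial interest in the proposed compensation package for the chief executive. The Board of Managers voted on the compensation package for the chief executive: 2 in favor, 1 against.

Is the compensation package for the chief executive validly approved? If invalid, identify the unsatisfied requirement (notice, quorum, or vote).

Notice: 5 business days given; 5 required (5 ≥ 5). Satisfied.
Quorum: 5 present (interested managers count toward quorum); quorum is 6. Not satisfied.
Vote: the compensation package for the chief executive requires two-thirds of the disinterested managers present (5 − 2 = 3). 2/3 of 3 = 2, so 2 affirmative votes are needed; 2 voted in favor. Satisfied. (Moot — without a quorum no business can be validly transacted.)

Invalid — quorum requirement not satisfied.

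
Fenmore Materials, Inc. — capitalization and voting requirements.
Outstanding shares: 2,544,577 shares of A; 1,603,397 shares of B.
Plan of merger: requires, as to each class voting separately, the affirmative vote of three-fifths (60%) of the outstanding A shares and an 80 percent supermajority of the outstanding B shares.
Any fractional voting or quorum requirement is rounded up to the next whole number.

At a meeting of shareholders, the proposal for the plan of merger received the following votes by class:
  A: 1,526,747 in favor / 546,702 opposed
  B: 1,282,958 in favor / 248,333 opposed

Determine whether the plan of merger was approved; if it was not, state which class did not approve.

A: 3/5 of 2544577 = 1526746.20, rounded up to 1526747; 1,526,747 required, 1,526,747 in favor — approved.
B: 4/5 of 1603397 = 1282717.60, rounded up to 1282718; 1,282,718 required, 1,282,958 in favor — approved.

Approved — every class gave the required vote.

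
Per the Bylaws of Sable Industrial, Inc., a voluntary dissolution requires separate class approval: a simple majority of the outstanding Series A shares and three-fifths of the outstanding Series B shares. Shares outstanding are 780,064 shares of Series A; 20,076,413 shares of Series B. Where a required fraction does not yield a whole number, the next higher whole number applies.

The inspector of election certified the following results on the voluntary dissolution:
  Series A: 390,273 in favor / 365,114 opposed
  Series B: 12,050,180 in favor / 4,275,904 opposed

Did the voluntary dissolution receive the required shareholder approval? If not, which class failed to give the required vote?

Series A: a majority of 780064 is 390033; 390,033 required, 390,273 in favor — approved.
Series B: 3/5 of 20076413 = 12045847.80, rounded up to 12045848; 12,045,848 required, 12,050,180 in favor — approved.

Approved — every class gave the required vote.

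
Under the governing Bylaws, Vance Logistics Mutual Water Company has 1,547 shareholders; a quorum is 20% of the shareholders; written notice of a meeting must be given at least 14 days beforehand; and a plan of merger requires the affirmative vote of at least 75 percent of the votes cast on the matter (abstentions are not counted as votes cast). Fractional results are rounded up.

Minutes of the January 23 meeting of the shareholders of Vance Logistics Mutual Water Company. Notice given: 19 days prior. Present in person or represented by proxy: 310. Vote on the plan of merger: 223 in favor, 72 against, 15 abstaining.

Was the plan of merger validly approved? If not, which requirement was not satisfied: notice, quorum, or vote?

Valid — all requirements satisfied.

Notice: 19 days given; 14 required. Satisfied.
Quorum: 20% of 1,547 = 309.40, rounded up to 310; 310 present. Satisfied.
Vote: requires three-fourths of the votes cast (310 − 15 abstaining = 295); 3/4 of 295 = 221.25, rounded up to 222, so 222 needed; 223 in favor. Satisfied.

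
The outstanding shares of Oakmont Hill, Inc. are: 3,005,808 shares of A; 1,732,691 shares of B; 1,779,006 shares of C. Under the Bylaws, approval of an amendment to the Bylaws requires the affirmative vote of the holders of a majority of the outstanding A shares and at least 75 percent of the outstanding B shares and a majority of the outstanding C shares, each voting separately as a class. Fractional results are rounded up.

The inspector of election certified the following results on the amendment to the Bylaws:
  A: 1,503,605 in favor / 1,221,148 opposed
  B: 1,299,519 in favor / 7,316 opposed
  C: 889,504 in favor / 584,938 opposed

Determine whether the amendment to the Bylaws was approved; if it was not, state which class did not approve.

Approved — every class gave the required vote.

A: a majority of 3005808 is 1502905; 1,502,905 required, 1,503,605 in favor — approved.
B: 3/4 of 1732691 = 1299518.25, rounded up to 1299519; 1,299,519 required, 1,299,519 in favor — approved.
C: a majority of 1779006 is 889504; 889,504 required, 889,504 in favor — approved.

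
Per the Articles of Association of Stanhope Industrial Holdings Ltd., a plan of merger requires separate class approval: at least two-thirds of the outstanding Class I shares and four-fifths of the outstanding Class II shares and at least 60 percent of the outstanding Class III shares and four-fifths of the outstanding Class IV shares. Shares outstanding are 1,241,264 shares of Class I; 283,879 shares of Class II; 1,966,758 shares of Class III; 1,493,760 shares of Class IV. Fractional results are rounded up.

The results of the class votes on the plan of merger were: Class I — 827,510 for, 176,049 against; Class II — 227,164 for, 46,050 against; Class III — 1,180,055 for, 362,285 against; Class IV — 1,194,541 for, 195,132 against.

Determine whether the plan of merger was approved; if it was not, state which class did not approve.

Class I: 2/3 of 1241264 = 827509.33, rounded up to 827510; 827,510 required, 827,510 in favor — approved.
Class II: 4/5 of 283879 = 227103.20, rounded up to 227104; 227,104 required, 227,164 in favor — approved.
Class III: 3/5 of 1966758 = 1180054.80, rounded up to 1180055; 1,180,055 required, 1,180,055 in favor — approved.
Class IV: 4/5 of 1493760 = 1195008; 1,195,008 required, 1,194,541 in favor — not approved.

Not approved — the Class IV shares did not give the required vote.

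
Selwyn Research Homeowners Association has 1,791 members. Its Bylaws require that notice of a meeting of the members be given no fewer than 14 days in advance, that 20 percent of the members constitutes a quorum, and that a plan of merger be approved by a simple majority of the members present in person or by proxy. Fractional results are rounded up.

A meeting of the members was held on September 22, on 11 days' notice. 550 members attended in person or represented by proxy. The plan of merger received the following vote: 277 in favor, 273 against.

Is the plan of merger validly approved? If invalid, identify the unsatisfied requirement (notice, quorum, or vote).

Invalid — notice requirement not satisfied.

Notice: 11 days given; 14 required. Not satisfied.
Quorum: 20% of 1,791 = 358.20, rounded up to 359; 550 present. Satisfied.
Vote: requires a majority of those present (550); a majority of 550 is 276, so 276 needed; 277 in favor. Satisfied.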